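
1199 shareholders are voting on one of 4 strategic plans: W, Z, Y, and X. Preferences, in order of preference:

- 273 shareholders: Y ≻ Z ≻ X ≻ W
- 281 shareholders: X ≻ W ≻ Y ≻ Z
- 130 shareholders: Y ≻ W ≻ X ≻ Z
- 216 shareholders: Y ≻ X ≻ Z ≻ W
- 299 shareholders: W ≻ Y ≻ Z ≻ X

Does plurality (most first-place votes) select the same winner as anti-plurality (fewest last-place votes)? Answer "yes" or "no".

yes

Plurality — first-place votes: W 299, Z 0, Y 619, X 281. Winner: Y.
Anti-plurality — last-place votes: W 489, Z 411, Y 0, X 299. Winner: Y.
The two methods agree.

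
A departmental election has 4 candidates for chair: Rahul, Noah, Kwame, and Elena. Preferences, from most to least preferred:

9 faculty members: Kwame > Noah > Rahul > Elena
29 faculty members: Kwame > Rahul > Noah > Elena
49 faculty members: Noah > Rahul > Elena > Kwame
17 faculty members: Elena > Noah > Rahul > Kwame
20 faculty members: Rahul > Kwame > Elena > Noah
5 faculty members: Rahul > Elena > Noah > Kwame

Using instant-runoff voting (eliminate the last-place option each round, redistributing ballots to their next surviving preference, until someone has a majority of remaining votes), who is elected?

Noah

Round 1: Rahul 25, Noah 49, Kwame 38, Elena 17. Eliminate Elena.
Round 2: Rahul 25, Noah 66, Kwame 38. Noah has a majority.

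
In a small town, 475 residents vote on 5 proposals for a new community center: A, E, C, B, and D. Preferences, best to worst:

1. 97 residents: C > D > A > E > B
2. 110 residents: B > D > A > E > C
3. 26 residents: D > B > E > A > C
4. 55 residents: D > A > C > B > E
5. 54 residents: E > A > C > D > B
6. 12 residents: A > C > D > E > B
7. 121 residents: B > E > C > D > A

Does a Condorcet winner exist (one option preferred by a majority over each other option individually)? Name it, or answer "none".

Checking pairwise contests:
B beats A 257–218.
A beats E 274–201.
A beats C 257–218.
D beats B 244–231.
C beats D 284–191.
Every option loses at least one head-to-head, so there is no Condorcet winner.

none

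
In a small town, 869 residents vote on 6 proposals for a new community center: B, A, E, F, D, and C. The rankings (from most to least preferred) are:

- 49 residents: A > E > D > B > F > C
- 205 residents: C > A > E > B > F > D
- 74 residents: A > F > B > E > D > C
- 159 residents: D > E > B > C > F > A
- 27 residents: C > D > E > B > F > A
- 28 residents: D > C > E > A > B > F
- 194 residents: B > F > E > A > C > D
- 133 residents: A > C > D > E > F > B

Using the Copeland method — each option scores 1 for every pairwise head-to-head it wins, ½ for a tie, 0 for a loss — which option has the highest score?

A

B: beats F, D, and C; loses to A and E → score 3.
A: beats B, E, F, D, and C → score 5.
E: beats B, F, D, and C; loses to A → score 4.
F: beats D; loses to B, A, E, and C → score 1.
D: loses to B, A, E, F, and C → score 0.
C: beats F and D; loses to B, A, and E → score 2.
A has the best pairwise record.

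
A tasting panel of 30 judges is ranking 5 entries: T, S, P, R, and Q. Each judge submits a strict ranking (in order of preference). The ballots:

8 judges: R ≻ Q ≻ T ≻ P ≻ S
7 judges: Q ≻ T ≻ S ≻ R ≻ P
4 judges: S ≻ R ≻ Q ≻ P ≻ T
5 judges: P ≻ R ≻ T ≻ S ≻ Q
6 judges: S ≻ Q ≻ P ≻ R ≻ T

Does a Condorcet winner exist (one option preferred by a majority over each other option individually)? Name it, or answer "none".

none

Checking pairwise contests:
R beats T 23–7.
T beats S 20–10.
S beats P 17–13.
S beats R 17–13.
R beats Q 17–13.
Every option loses at least one head-to-head, so there is no Condorcet winner.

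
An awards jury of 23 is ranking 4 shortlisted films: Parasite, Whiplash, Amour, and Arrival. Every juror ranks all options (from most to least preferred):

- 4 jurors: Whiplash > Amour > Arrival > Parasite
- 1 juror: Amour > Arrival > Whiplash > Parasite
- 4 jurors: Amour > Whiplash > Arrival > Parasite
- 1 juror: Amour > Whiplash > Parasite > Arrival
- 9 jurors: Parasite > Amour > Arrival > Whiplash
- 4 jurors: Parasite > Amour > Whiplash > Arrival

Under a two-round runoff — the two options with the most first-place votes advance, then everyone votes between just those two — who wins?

Round 1 first-place votes: Parasite 13, Whiplash 4, Amour 6, Arrival 0.
Parasite and Amour advance.
Runoff: Parasite is preferred to Amour by 13 voters; Amour by 10.
Parasite wins the runoff.

Parasite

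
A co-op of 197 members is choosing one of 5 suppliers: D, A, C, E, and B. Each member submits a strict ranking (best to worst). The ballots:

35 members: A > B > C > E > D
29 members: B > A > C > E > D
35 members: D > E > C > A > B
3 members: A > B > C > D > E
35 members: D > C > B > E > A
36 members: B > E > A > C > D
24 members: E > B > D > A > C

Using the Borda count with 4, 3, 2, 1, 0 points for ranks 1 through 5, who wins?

D: 35·0 + 29·0 + 35·4 + 3·1 + 35·4 + 36·0 + 24·2 = 331
A: 35·4 + 29·3 + 35·1 + 3·4 + 35·0 + 36·2 + 24·1 = 370
C: 35·2 + 29·2 + 35·2 + 3·2 + 35·3 + 36·1 + 24·0 = 345
E: 35·1 + 29·1 + 35·3 + 3·0 + 35·1 + 36·3 + 24·4 = 408
B: 35·3 + 29·4 + 35·0 + 3·3 + 35·2 + 36·4 + 24·3 = 516
B has the highest Borda score (516).

B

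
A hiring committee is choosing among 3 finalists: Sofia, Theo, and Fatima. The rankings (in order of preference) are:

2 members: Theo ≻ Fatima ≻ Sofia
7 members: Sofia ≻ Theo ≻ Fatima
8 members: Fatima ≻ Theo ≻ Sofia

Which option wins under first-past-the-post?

Fatima

First-place votes: Sofia 7, Theo 2, Fatima 8.
Fatima has the most first-place votes.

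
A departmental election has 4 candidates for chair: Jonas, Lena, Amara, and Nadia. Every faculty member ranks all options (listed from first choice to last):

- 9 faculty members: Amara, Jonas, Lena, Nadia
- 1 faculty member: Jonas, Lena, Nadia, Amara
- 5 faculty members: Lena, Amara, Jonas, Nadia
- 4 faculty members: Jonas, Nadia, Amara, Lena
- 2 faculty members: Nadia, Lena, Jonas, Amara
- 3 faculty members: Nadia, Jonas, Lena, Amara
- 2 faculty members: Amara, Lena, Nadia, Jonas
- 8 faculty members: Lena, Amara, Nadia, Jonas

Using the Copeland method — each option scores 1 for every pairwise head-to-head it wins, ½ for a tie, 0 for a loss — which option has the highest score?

Jonas: beats Nadia; ties Lena; loses to Amara → score 1.5.
Lena: beats Amara and Nadia; ties Jonas → score 2.5.
Amara: beats Jonas and Nadia; loses to Lena → score 2.
Nadia: loses to Jonas, Lena, and Amara → score 0.
Lena has the best pairwise record.

Lena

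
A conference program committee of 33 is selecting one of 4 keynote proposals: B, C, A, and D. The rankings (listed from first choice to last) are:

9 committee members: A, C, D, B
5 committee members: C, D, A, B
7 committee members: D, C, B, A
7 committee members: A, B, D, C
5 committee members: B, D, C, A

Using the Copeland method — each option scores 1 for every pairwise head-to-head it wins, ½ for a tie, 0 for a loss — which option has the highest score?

D

B: loses to C, A, and D → score 0.
C: beats B and A; loses to D → score 2.
A: beats B; loses to C and D → score 1.
D: beats B, C, and A → score 3.
D has the best pairwise record.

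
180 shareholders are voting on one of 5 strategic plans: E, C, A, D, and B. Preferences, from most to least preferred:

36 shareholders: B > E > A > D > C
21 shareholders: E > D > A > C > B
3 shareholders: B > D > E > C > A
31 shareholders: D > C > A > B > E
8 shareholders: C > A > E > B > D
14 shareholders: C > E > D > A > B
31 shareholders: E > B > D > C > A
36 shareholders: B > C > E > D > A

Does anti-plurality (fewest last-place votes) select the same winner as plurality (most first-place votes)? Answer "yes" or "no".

no

Anti-plurality — last-place votes: E 31, C 36, A 70, D 8, B 35. Winner: D.
Plurality — first-place votes: E 52, C 22, A 0, D 31, B 75. Winner: B.
The two methods disagree.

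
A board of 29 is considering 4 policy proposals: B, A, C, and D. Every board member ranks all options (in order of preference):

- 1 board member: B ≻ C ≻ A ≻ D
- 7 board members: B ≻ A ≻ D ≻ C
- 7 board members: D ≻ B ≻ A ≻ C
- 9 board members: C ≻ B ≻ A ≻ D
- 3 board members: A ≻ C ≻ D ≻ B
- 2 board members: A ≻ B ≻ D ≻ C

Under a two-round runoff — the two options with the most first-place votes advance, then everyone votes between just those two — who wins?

Round 1 first-place votes: B 8, A 5, C 9, D 7.
C and B advance.
Runoff: C is preferred to B by 12 voters; B by 17.
B wins the runoff.

B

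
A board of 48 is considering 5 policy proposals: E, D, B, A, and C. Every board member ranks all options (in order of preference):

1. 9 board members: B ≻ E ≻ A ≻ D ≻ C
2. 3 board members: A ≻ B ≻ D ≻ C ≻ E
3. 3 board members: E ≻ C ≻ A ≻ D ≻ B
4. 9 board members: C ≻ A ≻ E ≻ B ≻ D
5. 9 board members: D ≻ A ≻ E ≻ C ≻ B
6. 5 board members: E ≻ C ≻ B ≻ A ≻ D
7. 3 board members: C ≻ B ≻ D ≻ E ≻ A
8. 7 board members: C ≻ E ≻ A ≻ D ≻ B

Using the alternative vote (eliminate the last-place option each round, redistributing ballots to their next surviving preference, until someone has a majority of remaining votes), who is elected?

C

Round 1: E 8, D 9, B 9, A 3, C 19. Eliminate A.
Round 2: E 8, D 9, B 12, C 19. Eliminate E.
Round 3: D 9, B 12, C 27. C has a majority.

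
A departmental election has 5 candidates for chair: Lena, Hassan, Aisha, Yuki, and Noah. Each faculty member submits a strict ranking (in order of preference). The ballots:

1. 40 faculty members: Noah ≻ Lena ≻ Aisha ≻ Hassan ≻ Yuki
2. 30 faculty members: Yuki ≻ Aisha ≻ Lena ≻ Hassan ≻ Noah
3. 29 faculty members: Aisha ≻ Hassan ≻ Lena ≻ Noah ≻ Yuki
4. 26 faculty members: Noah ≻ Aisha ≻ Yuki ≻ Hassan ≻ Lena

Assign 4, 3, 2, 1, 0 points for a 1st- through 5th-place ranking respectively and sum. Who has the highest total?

Aisha

Lena: 40·3 + 30·2 + 29·2 + 26·0 = 238
Hassan: 40·1 + 30·1 + 29·3 + 26·1 = 183
Aisha: 40·2 + 30·3 + 29·4 + 26·3 = 364
Yuki: 40·0 + 30·4 + 29·0 + 26·2 = 172
Noah: 40·4 + 30·0 + 29·1 + 26·4 = 293
Aisha has the highest Borda score (364).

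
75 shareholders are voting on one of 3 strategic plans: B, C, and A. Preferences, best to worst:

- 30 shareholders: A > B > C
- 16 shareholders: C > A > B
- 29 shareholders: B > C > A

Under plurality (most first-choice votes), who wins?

First-place votes: B 29, C 16, A 30.
A has the most first-place votes.

A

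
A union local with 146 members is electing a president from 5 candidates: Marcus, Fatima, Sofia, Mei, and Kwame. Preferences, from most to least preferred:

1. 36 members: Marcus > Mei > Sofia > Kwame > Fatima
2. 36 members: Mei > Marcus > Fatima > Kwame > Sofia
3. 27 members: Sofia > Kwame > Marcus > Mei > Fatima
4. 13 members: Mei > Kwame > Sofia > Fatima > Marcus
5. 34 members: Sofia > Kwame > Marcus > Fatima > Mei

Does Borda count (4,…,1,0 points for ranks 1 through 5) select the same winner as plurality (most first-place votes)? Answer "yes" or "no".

no

Borda — scores: Marcus 374, Fatima 119, Sofia 342, Mei 331, Kwame 294. Winner: Marcus.
Plurality — first-place votes: Marcus 36, Fatima 0, Sofia 61, Mei 49, Kwame 0. Winner: Sofia.
The two methods disagree.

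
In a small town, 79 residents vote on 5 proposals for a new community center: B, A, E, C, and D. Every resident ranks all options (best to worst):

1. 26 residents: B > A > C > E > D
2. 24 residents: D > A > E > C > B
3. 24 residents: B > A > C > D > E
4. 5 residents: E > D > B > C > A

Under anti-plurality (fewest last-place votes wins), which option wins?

C

Last-place votes: B 24, A 5, E 24, C 0, D 26.
C is ranked last by the fewest voters, so C wins.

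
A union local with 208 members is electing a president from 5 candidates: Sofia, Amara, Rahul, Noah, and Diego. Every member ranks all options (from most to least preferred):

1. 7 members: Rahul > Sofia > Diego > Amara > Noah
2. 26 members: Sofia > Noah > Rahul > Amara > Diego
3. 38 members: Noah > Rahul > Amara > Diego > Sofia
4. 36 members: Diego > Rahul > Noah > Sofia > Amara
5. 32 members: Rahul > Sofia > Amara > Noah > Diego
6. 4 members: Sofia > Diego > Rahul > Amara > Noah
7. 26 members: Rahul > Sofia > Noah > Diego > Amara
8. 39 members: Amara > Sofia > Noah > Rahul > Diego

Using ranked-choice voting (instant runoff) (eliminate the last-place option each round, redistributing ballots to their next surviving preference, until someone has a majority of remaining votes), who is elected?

Rahul

Round 1: Sofia 30, Amara 39, Rahul 65, Noah 38, Diego 36. Eliminate Sofia.
Round 2: Amara 39, Rahul 65, Noah 64, Diego 40. Eliminate Amara.
Round 3: Rahul 65, Noah 103, Diego 40. Eliminate Diego.
Round 4: Rahul 105, Noah 103. Rahul has a majority.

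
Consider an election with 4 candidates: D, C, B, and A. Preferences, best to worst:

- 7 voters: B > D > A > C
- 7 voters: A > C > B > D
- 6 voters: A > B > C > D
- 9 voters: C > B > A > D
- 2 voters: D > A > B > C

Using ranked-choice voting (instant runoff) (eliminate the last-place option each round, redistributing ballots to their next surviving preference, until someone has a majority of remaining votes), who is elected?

A

Round 1: D 2, C 9, B 7, A 13. Eliminate D.
Round 2: C 9, B 7, A 15. Eliminate B.
Round 3: C 9, A 22. A has a majority.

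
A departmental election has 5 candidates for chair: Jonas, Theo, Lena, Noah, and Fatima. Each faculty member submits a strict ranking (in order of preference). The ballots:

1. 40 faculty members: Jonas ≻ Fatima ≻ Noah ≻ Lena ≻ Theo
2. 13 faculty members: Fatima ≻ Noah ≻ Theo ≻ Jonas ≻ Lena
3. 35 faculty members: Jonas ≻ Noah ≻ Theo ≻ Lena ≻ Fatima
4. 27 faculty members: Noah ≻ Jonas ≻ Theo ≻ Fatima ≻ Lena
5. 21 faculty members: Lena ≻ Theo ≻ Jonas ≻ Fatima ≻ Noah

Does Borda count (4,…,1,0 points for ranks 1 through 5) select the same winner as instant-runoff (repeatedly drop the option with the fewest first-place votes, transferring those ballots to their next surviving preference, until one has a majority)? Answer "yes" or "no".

Borda — scores: Jonas 436, Theo 213, Lena 159, Noah 332, Fatima 220. Winner: Jonas.
Instant-runoff — R1 Jonas 75, Theo 0, Lena 21, Noah 27, Fatima 13 (Jonas winner). Winner: Jonas.
The two methods agree.

yes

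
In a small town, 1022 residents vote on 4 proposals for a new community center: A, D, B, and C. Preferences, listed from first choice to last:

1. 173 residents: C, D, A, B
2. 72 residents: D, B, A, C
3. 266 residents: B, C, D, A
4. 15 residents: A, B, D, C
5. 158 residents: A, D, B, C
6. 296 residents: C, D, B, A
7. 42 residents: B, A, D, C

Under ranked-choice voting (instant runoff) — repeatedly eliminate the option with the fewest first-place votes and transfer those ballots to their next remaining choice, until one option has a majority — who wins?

Round 1: A 173, D 72, B 308, C 469. Eliminate D.
Round 2: A 173, B 380, C 469. Eliminate A.
Round 3: B 553, C 469. B has a majority.

B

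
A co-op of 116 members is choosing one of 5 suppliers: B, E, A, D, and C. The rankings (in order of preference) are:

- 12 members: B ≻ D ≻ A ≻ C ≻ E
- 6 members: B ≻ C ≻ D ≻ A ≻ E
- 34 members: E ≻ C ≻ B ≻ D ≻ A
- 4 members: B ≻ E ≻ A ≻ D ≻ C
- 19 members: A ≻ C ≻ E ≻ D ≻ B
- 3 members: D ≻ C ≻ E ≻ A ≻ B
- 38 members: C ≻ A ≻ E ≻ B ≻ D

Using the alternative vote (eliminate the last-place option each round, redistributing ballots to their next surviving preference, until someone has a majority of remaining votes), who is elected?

Round 1: B 22, E 34, A 19, D 3, C 38. Eliminate D.
Round 2: B 22, E 34, A 19, C 41. Eliminate A.
Round 3: B 22, E 34, C 60. C has a majority.

C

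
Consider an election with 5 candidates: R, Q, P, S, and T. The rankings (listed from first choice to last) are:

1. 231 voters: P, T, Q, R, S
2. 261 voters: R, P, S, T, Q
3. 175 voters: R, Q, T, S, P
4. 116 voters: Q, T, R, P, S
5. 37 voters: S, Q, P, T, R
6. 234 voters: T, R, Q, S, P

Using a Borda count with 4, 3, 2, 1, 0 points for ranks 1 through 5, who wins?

R

R: 231·1 + 261·4 + 175·4 + 116·2 + 37·0 + 234·3 = 2909
Q: 231·2 + 261·0 + 175·3 + 116·4 + 37·3 + 234·2 = 2030
P: 231·4 + 261·3 + 175·0 + 116·1 + 37·2 + 234·0 = 1897
S: 231·0 + 261·2 + 175·1 + 116·0 + 37·4 + 234·1 = 1079
T: 231·3 + 261·1 + 175·2 + 116·3 + 37·1 + 234·4 = 2625
R has the highest Borda score (2909).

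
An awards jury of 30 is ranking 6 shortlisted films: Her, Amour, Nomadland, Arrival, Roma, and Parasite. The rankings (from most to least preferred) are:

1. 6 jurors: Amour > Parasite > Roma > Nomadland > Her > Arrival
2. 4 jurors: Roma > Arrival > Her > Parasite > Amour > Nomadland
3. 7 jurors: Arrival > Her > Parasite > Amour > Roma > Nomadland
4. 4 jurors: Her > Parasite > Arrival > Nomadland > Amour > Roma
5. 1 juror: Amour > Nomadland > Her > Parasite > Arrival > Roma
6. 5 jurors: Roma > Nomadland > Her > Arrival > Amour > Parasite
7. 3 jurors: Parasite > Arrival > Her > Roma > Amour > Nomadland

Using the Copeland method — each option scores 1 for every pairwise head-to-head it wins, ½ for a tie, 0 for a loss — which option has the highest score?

Her: beats Amour, Nomadland, Arrival, and Parasite; ties Roma → score 4.5.
Amour: beats Nomadland and Roma; loses to Her, Arrival, and Parasite → score 2.
Nomadland: loses to Her, Amour, Arrival, Roma, and Parasite → score 0.
Arrival: beats Amour, Nomadland, and Parasite; ties Roma; loses to Her → score 3.5.
Roma: beats Nomadland; ties Her and Arrival; loses to Amour and Parasite → score 2.
Parasite: beats Amour, Nomadland, and Roma; loses to Her and Arrival → score 3.
Her has the best pairwise record.

Her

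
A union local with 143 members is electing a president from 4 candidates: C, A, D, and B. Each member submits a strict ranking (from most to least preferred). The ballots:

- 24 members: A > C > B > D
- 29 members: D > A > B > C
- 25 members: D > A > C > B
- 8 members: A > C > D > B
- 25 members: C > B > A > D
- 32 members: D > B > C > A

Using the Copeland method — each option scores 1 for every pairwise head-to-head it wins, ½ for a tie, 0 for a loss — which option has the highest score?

D

C: beats B; loses to A and D → score 1.
A: beats C and B; loses to D → score 2.
D: beats C, A, and B → score 3.
B: loses to C, A, and D → score 0.
D has the best pairwise record.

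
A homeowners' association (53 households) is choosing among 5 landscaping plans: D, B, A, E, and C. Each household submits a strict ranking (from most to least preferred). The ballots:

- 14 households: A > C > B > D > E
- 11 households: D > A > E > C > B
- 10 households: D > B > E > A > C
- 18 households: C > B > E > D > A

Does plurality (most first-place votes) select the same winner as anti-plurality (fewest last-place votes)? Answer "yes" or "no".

Plurality — first-place votes: D 21, B 0, A 14, E 0, C 18. Winner: D.
Anti-plurality — last-place votes: D 0, B 11, A 18, E 14, C 10. Winner: D.
The two methods agree.

yes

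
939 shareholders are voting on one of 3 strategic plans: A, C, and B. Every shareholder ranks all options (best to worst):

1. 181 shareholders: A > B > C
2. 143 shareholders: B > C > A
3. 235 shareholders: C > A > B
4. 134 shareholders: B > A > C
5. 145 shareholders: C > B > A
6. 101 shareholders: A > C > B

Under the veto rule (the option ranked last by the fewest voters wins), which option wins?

A

Last-place votes: A 288, C 315, B 336.
A is ranked last by the fewest voters, so A wins.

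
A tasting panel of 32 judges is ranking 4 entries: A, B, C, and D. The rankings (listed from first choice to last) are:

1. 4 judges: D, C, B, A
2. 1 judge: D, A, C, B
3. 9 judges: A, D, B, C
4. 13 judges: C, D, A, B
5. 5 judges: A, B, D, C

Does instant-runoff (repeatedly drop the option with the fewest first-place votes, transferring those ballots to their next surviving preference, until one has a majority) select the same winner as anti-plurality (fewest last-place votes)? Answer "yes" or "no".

no

Instant-runoff — R1 A 14, B 0, C 13, D 5 (B out); R2 A 14, C 13, D 5 (D out); R3 A 15, C 17 (C winner). Winner: C.
Anti-plurality — last-place votes: A 4, B 14, C 14, D 0. Winner: D.
The two methods disagree.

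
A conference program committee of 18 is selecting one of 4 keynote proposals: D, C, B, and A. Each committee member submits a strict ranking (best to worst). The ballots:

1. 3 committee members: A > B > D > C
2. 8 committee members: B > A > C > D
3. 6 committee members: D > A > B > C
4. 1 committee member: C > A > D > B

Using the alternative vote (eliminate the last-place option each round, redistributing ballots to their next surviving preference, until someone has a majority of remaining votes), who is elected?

Round 1: D 6, C 1, B 8, A 3. Eliminate C.
Round 2: D 6, B 8, A 4. Eliminate A.
Round 3: D 7, B 11. B has a majority.

B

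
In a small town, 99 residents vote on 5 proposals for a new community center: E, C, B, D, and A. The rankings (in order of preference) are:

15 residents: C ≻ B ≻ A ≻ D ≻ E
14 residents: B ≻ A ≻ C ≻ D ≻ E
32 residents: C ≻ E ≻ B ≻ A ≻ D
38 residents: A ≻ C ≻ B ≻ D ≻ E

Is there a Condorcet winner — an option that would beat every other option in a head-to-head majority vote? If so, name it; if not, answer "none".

Checking pairwise contests:
C beats E 99–0.
A beats C 52–47.
C beats B 85–14.
C beats D 99–0.
B beats A 61–38.
Every option loses at least one head-to-head, so there is no Condorcet winner.

none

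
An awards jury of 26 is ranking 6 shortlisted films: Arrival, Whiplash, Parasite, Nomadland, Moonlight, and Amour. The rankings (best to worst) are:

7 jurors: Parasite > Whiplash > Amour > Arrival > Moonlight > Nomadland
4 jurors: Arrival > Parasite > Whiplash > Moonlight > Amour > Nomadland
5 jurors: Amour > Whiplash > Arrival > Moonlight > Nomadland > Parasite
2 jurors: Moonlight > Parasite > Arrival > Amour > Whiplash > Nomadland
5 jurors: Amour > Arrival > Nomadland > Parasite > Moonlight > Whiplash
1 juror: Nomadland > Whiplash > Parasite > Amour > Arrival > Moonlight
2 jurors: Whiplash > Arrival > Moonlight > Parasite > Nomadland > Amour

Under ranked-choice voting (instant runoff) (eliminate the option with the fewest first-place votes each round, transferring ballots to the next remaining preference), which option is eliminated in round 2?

Moonlight

Round 1: Arrival 4, Whiplash 2, Parasite 7, Nomadland 1, Moonlight 2, Amour 10. Eliminate Nomadland.
Round 2: Arrival 4, Whiplash 3, Parasite 7, Moonlight 2, Amour 10. Eliminate Moonlight.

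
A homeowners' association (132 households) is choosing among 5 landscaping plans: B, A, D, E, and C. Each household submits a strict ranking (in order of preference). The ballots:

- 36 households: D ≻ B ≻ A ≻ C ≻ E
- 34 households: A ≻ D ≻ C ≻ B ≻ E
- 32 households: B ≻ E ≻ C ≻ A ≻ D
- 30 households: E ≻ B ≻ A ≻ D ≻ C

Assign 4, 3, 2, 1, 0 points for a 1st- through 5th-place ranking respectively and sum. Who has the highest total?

B

B: 36·3 + 34·1 + 32·4 + 30·3 = 360
A: 36·2 + 34·4 + 32·1 + 30·2 = 300
D: 36·4 + 34·3 + 32·0 + 30·1 = 276
E: 36·0 + 34·0 + 32·3 + 30·4 = 216
C: 36·1 + 34·2 + 32·2 + 30·0 = 168
B has the highest Borda score (360).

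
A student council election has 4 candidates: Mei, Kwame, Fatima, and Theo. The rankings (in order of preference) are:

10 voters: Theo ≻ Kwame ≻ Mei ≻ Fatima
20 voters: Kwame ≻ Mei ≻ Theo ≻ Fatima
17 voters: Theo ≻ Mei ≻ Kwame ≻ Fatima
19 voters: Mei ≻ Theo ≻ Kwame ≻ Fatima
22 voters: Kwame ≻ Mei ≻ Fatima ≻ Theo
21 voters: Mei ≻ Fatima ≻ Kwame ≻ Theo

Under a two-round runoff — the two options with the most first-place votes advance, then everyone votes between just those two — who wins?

Mei

Round 1 first-place votes: Mei 40, Kwame 42, Fatima 0, Theo 27.
Kwame and Mei advance.
Runoff: Kwame is preferred to Mei by 52 voters; Mei by 57.
Mei wins the runoff.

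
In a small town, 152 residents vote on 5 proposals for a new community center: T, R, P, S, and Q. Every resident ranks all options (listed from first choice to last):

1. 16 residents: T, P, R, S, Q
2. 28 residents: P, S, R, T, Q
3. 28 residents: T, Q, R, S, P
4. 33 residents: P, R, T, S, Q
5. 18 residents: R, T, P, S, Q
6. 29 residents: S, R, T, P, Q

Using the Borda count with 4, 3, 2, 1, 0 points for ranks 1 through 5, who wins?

R

T: 16·4 + 28·1 + 28·4 + 33·2 + 18·3 + 29·2 = 382
R: 16·2 + 28·2 + 28·2 + 33·3 + 18·4 + 29·3 = 402
P: 16·3 + 28·4 + 28·0 + 33·4 + 18·2 + 29·1 = 357
S: 16·1 + 28·3 + 28·1 + 33·1 + 18·1 + 29·4 = 295
Q: 16·0 + 28·0 + 28·3 + 33·0 + 18·0 + 29·0 = 84
R has the highest Borda score (402).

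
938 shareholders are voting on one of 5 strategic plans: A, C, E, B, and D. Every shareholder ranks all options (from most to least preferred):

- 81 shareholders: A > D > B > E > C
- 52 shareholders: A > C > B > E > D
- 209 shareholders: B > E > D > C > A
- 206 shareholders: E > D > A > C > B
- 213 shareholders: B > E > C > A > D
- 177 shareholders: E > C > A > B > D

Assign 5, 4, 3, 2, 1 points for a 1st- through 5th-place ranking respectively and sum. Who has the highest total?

A: 81·5 + 52·5 + 209·1 + 206·3 + 213·2 + 177·3 = 2449
C: 81·1 + 52·4 + 209·2 + 206·2 + 213·3 + 177·4 = 2466
E: 81·2 + 52·2 + 209·4 + 206·5 + 213·4 + 177·5 = 3869
B: 81·3 + 52·3 + 209·5 + 206·1 + 213·5 + 177·2 = 3069
D: 81·4 + 52·1 + 209·3 + 206·4 + 213·1 + 177·1 = 2217
E has the highest Borda score (3869).

E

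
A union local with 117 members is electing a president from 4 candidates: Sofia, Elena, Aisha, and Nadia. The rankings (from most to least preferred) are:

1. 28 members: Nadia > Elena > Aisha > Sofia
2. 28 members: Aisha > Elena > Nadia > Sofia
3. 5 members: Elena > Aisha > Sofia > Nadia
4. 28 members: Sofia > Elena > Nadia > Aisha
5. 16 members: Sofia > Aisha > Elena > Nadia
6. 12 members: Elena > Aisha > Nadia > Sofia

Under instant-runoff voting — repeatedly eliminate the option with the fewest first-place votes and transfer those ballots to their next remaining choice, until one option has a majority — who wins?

Round 1: Sofia 44, Elena 17, Aisha 28, Nadia 28. Eliminate Elena.
Round 2: Sofia 44, Aisha 45, Nadia 28. Eliminate Nadia.
Round 3: Sofia 44, Aisha 73. Aisha has a majority.

Aisha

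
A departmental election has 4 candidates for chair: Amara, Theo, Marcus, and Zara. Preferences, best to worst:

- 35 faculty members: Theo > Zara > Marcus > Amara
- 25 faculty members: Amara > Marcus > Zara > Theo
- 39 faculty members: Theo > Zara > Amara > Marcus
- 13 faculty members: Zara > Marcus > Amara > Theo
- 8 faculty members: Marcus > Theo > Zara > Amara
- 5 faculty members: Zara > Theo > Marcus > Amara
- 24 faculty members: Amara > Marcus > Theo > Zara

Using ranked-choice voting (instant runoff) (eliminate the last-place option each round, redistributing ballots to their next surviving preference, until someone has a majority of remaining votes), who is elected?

Theo

Round 1: Amara 49, Theo 74, Marcus 8, Zara 18. Eliminate Marcus.
Round 2: Amara 49, Theo 82, Zara 18. Theo has a majority.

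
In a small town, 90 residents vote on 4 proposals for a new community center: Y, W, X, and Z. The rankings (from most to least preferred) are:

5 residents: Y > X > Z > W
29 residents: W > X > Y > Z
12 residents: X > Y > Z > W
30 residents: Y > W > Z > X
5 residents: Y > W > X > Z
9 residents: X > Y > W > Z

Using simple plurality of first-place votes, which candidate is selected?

First-place votes: Y 40, W 29, X 21, Z 0.
Y has the most first-place votes.

Y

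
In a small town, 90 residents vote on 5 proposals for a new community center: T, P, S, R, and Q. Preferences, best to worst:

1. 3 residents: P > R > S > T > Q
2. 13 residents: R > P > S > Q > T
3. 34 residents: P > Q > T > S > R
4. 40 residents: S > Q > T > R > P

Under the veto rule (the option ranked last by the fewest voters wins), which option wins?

Last-place votes: T 13, P 40, S 0, R 34, Q 3.
S is ranked last by the fewest voters, so S wins.

S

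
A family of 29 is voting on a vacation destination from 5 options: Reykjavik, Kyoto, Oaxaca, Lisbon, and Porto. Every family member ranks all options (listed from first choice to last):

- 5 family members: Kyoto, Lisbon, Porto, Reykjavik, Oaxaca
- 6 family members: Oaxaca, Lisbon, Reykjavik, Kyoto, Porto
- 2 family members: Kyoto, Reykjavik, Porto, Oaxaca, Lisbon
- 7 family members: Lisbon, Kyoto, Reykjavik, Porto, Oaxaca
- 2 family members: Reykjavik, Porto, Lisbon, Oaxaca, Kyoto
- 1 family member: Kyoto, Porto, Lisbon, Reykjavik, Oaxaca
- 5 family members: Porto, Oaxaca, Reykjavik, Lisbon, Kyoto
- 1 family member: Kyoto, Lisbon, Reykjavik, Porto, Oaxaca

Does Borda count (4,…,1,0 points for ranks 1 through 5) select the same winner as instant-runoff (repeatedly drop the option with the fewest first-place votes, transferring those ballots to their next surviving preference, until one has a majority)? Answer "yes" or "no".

yes

Borda — scores: Reykjavik 58, Kyoto 63, Oaxaca 43, Lisbon 75, Porto 51. Winner: Lisbon.
Instant-runoff — R1 Reykjavik 2, Kyoto 9, Oaxaca 6, Lisbon 7, Porto 5 (Reykjavik out); R2 Kyoto 9, Oaxaca 6, Lisbon 7, Porto 7 (Oaxaca out); R3 Kyoto 9, Lisbon 13, Porto 7 (Porto out); R4 Kyoto 9, Lisbon 20 (Lisbon winner). Winner: Lisbon.
The two methods agree.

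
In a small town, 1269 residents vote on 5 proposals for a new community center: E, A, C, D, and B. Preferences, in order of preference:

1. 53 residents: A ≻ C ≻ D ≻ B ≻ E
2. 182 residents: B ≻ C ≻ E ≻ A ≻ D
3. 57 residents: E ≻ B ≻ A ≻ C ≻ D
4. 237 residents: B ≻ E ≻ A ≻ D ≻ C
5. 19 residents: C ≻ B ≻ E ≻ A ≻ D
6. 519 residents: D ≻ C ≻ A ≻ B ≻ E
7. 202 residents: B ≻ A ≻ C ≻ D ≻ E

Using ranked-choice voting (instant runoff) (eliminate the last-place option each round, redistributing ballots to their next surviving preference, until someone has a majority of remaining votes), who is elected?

B

Round 1: E 57, A 53, C 19, D 519, B 621. Eliminate C.
Round 2: E 57, A 53, D 519, B 640. B has a majority.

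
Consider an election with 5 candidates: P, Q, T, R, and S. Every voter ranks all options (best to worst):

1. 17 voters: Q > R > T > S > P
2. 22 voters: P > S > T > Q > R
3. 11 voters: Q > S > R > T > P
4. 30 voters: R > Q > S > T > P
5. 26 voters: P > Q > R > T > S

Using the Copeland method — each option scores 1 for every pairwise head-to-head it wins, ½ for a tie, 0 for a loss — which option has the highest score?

Q

P: loses to Q, T, R, and S → score 0.
Q: beats P, T, R, and S → score 4.
T: beats P; loses to Q, R, and S → score 1.
R: beats P, T, and S; loses to Q → score 3.
S: beats P and T; loses to Q and R → score 2.
Q has the best pairwise record.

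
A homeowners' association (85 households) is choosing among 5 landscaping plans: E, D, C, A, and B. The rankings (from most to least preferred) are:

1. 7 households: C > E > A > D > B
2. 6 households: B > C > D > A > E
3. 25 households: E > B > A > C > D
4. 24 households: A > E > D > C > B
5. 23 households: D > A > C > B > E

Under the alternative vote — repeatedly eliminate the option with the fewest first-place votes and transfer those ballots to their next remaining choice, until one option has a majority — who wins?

Round 1: E 25, D 23, C 7, A 24, B 6. Eliminate B.
Round 2: E 25, D 23, C 13, A 24. Eliminate C.
Round 3: E 32, D 29, A 24. Eliminate A.
Round 4: E 56, D 29. E has a majority.

E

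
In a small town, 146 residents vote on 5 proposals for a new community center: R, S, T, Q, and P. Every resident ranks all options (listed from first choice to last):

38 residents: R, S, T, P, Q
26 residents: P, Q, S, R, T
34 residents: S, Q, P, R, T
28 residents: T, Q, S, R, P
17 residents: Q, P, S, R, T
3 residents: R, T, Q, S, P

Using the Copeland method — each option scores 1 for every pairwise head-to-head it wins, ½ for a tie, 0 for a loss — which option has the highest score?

R: beats T; loses to S, Q, and P → score 1.
S: beats R, T, and P; loses to Q → score 3.
T: loses to R, S, Q, and P → score 0.
Q: beats R, S, T, and P → score 4.
P: beats R and T; loses to S and Q → score 2.
Q has the best pairwise record.

Q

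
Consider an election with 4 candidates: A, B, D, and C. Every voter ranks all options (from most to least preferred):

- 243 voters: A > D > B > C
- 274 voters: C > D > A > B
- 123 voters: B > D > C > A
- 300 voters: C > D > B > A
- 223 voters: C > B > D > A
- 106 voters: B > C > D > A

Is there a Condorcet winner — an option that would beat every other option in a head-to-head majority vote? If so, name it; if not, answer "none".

C vs A: 1026–243 for C.
C vs B: 797–472 for C.
C vs D: 903–366 for C.
C beats every other option head-to-head.

C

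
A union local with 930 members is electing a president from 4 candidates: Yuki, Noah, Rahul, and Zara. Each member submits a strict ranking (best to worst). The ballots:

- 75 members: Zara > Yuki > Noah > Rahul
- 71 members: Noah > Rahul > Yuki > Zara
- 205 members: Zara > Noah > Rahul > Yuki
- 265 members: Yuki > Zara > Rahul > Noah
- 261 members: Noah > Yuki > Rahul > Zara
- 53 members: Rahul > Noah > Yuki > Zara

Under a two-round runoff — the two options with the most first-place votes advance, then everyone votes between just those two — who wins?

Zara

Round 1 first-place votes: Yuki 265, Noah 332, Rahul 53, Zara 280.
Noah and Zara advance.
Runoff: Noah is preferred to Zara by 385 voters; Zara by 545.
Zara wins the runoff.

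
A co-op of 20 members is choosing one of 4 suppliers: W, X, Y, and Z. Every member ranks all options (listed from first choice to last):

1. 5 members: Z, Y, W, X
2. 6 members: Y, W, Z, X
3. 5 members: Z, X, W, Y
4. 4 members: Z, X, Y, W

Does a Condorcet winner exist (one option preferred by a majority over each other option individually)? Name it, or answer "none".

Z vs W: 14–6 for Z.
Z vs X: 20–0 for Z.
Z vs Y: 14–6 for Z.
Z beats every other option head-to-head.

Z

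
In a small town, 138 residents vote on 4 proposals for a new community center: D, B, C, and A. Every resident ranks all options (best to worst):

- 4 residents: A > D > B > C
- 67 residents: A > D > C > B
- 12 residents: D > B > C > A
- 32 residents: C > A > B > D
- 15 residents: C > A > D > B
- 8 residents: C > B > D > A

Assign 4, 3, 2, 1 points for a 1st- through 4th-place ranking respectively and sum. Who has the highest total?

A

D: 4·3 + 67·3 + 12·4 + 32·1 + 15·2 + 8·2 = 339
B: 4·2 + 67·1 + 12·3 + 32·2 + 15·1 + 8·3 = 214
C: 4·1 + 67·2 + 12·2 + 32·4 + 15·4 + 8·4 = 382
A: 4·4 + 67·4 + 12·1 + 32·3 + 15·3 + 8·1 = 445
A has the highest Borda score (445).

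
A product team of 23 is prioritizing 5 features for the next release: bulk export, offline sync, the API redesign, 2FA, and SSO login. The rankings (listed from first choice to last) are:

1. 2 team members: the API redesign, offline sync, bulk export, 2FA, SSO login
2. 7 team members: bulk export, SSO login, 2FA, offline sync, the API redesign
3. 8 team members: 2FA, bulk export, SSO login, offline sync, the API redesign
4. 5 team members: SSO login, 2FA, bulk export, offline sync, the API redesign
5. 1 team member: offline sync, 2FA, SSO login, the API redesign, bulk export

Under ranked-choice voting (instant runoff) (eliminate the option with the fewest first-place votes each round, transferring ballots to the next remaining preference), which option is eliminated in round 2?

the API redesign

Round 1: bulk export 7, offline sync 1, the API redesign 2, 2FA 8, SSO login 5. Eliminate offline sync.
Round 2: bulk export 7, the API redesign 2, 2FA 9, SSO login 5. Eliminate the API redesign.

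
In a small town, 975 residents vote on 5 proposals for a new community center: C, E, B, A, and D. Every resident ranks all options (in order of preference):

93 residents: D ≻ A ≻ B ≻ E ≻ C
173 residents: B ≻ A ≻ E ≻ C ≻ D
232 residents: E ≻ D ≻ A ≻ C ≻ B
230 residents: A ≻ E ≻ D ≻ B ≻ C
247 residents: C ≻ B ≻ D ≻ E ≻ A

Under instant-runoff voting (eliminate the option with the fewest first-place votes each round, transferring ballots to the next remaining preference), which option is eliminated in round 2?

B

Round 1: C 247, E 232, B 173, A 230, D 93. Eliminate D.
Round 2: C 247, E 232, B 173, A 323. Eliminate B.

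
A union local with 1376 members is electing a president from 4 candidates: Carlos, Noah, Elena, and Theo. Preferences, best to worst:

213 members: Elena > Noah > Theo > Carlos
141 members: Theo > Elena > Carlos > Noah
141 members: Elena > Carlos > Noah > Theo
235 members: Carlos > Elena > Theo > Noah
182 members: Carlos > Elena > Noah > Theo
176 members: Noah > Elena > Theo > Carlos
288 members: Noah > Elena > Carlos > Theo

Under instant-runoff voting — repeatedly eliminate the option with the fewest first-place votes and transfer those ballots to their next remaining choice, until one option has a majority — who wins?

Elena

Round 1: Carlos 417, Noah 464, Elena 354, Theo 141. Eliminate Theo.
Round 2: Carlos 417, Noah 464, Elena 495. Eliminate Carlos.
Round 3: Noah 464, Elena 912. Elena has a majority.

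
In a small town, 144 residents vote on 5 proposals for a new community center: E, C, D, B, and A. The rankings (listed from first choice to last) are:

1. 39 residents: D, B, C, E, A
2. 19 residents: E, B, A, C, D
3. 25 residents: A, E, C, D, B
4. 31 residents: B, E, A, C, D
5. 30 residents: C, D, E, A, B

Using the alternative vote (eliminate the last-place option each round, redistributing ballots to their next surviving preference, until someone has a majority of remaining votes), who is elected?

B

Round 1: E 19, C 30, D 39, B 31, A 25. Eliminate E.
Round 2: C 30, D 39, B 50, A 25. Eliminate A.
Round 3: C 55, D 39, B 50. Eliminate D.
Round 4: C 55, B 89. B has a majority.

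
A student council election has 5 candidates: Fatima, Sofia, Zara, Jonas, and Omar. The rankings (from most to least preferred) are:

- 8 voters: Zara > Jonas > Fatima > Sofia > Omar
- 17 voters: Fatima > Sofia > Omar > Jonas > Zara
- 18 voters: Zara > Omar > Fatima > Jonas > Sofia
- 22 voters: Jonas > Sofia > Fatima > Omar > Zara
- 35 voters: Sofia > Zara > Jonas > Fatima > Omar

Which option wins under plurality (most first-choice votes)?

Sofia

First-place votes: Fatima 17, Sofia 35, Zara 26, Jonas 22, Omar 0.
Sofia has the most first-place votes.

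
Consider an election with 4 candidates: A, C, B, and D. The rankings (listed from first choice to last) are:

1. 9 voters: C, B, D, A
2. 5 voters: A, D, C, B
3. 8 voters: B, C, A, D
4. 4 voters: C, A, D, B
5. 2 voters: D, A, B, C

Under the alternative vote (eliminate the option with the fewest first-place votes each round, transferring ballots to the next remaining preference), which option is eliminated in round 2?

A

Round 1: A 5, C 13, B 8, D 2. Eliminate D.
Round 2: A 7, C 13, B 8. Eliminate A.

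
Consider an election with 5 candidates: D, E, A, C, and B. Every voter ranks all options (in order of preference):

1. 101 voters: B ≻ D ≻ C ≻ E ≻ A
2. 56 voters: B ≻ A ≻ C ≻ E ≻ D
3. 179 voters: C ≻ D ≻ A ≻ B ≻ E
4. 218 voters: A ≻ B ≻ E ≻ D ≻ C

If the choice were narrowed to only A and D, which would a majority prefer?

D

Voters preferring A to D: 274; preferring D to A: 280.
D wins the head-to-head.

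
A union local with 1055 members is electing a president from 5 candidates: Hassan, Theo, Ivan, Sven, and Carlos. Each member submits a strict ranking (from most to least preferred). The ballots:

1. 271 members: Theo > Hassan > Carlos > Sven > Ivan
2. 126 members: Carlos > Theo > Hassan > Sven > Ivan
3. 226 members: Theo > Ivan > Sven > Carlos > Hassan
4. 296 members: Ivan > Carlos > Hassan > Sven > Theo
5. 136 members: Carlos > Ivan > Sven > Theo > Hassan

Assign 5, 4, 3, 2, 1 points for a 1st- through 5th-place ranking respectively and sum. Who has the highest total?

Carlos

Hassan: 271·4 + 126·3 + 226·1 + 296·3 + 136·1 = 2712
Theo: 271·5 + 126·4 + 226·5 + 296·1 + 136·2 = 3557
Ivan: 271·1 + 126·1 + 226·4 + 296·5 + 136·4 = 3325
Sven: 271·2 + 126·2 + 226·3 + 296·2 + 136·3 = 2472
Carlos: 271·3 + 126·5 + 226·2 + 296·4 + 136·5 = 3759
Carlos has the highest Borda score (3759).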